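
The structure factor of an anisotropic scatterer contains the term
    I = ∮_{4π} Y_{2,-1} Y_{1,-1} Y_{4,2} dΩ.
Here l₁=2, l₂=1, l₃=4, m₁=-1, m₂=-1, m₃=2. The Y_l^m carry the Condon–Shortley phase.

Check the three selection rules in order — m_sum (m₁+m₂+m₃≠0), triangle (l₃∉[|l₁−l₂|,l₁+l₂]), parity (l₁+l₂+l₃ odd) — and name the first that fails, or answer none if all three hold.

m₁+m₂+m₃ = -1 − 1 + 2 = 0  ✓
triangle: |2−1|=1 ≤ l₃=4 ≤ 2+1=3  ✗
parity: l₁+l₂+l₃ = 7 is odd

triangle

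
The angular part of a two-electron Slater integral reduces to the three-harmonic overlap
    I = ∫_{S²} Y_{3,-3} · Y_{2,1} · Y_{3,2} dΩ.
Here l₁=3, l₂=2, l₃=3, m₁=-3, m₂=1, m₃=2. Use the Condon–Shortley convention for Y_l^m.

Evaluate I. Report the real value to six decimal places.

-0.210261

m-sum 0 ✓  L=8 even ✓  1≤3≤5 ✓
Π(2lᵢ+1) = 7×5×7 = 245
triangle coeff Δ(3,2,3) = 1/3780
Σ_t [0,2]: t=0:+1/24 t=1:−1/4 t=2:+1/24 = -1/6
(3j)²=4/105 [(3 2 3; 0 0 0)], sign=+1
Σ_t [2,2]: t=2:+1/48 = 1/48
(3j)²=5/84 [(3 2 3; -3 1 2)], sign=-1
⇒ 4πI² = 5/9
I = (-1)√(5/9/(4π)) = -0.21026104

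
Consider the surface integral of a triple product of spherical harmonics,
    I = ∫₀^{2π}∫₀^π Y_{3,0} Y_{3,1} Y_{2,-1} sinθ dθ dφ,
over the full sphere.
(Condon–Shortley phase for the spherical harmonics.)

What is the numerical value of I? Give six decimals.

Rules hold: Σm=0, L=8 even, 0≤2≤6.
N = 7·7·5 = 245
Δ = 4!·2!·2!/9! = 1/3780
Racah Σ t=1..3: t=1:−1/24 t=2:+1/4 t=3:−1/24 = 1/6
⇒ 3j(3 3 2; 0 0 0)² = 4/105, sgn +1
Racah Σ t=2..3: t=2:+1/8 t=3:−1/12 = 1/24
⇒ 3j(3 3 2; 0 1 -1)² = 1/210, sgn -1
4πI² = N·(3j₀)²·(3jₘ)² = 2/45
I = -1·√(0.0444444/4π) = -0.05947080

-0.059471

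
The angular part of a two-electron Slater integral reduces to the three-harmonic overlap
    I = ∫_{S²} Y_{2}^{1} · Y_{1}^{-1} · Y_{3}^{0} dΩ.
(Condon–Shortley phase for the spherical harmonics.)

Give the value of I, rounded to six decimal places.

0.143048

m-sum 0 ✓  L=6 even ✓  1≤3≤3 ✓
Π(2lᵢ+1) = 5×3×7 = 105
triangle coeff Δ(2,1,3) = 1/105
Σ_t [0,0]: t=0:+1/4 = 1/4
(3j)²=3/35 [(2 1 3; 0 0 0)], sign=-1
Σ_t [0,0]: t=0:+1/12 = 1/12
(3j)²=1/35 [(2 1 3; 1 -1 0)], sign=-1
⇒ 4πI² = 9/35
I = (+1)√(9/35/(4π)) = 0.14304817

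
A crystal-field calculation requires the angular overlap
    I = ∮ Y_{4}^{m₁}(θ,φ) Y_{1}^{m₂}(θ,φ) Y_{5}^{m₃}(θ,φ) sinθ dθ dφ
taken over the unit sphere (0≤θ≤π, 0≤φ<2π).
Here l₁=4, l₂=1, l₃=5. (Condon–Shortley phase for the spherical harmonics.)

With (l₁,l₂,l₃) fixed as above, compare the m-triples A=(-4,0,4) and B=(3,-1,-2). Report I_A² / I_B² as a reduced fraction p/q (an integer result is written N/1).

l's match ⇒ only the (l;m) 3-j factors differ between A and B.
A: triangle coeff Δ(4,1,5) = 1/495; Σ_t [0,0]: t=0:+1/40320 = 1/40320; (3j)²=1/55 [(4 1 5; -4 0 4)], sign=-1
B: triangle coeff Δ(4,1,5) = 1/495; Σ_t [0,0]: t=0:+1/10080 = 1/10080; (3j)²=1/165 [(4 1 5; 3 -1 -2)], sign=-1
I_A²/I_B² = (1/55)/(1/165) = 3/1

3/1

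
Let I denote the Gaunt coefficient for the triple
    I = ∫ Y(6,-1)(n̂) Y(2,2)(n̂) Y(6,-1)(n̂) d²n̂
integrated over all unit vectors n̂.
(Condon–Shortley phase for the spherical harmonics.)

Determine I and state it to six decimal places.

Checks pass: Σm=0; 14 even; l₃=6∈[4,8].
(2·6+1)(2·2+1)(2·6+1) = 845
Δ: 2! 10! 2! / 15! → 1/90090
sum: t=0:+1/69120 t=1:−1/14400 t=2:+1/69120 = -7/172800
3j²(6 2 6; 0 0 0) = Δ·Π!·Σ² = 14/715  (sign -1)
sum: t=2:+1/57600 = 1/57600
3j²(6 2 6; -1 2 -1) = Δ·Π!·Σ² = 21/715  (sign -1)
combine: 4πI² = 845·14/715·21/715 = 294/605
take √, sign +1: I = 0.19664868

0.196649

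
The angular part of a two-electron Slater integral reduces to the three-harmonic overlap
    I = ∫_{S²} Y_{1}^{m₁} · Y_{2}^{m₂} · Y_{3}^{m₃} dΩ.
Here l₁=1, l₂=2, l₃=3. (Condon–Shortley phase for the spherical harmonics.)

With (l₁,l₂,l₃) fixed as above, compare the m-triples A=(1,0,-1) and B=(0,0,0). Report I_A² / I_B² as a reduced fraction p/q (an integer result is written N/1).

2/3

Shared (l₁,l₂,l₃)=(1,2,3): N and (l;000)² cancel in I_A²/I_B².
A: Δ = 0!·2!·4!/7! = 1/105; Racah Σ t=0..0: t=0:+1/8 = 1/8; ⇒ 3j(1 2 3; 1 0 -1)² = 2/35, sgn +1
B: Δ = 0!·2!·4!/7! = 1/105; Racah Σ t=0..0: t=0:+1/4 = 1/4; ⇒ 3j(1 2 3; 0 0 0)² = 3/35, sgn -1
I_A²/I_B² = (2/35)/(3/35) = 2/3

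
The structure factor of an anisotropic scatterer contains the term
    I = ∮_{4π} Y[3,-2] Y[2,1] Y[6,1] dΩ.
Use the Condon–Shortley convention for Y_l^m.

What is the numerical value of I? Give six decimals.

|3−2|≤6≤3+2 violated ⇒ I = 0

0.000000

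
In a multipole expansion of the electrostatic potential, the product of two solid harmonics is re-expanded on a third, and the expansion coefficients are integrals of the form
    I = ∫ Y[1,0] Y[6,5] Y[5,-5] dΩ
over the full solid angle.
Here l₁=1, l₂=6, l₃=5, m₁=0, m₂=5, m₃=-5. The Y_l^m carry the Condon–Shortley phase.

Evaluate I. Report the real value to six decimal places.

-0.135514

Checks pass: Σm=0; 12 even; l₃=5∈[5,7].
(2·1+1)(2·6+1)(2·5+1) = 429
Δ: 2! 0! 10! / 13! → 1/858
sum: t=1:−1/14400 = -1/14400
3j²(1 6 5; 0 0 0) = Δ·Π!·Σ² = 6/143  (sign +1)
sum: t=1:−1/3628800 = -1/3628800
3j²(1 6 5; 0 5 -5) = Δ·Π!·Σ² = 1/78  (sign -1)
combine: 4πI² = 429·6/143·1/78 = 3/13
take √, sign -1: I = -0.13551395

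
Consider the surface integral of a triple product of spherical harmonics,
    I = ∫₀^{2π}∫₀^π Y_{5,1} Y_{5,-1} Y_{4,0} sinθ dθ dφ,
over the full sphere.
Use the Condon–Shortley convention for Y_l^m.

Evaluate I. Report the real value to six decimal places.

-0.086798

m-sum 0 ✓  L=14 even ✓  0≤4≤10 ✓
Π(2lᵢ+1) = 11×11×9 = 1089
triangle coeff Δ(5,5,4) = 1/3153150
Σ_t [1,5]: t=1:−1/69120 t=2:+1/1728 t=3:−1/576 t=4:+1/1728 t=5:−1/69120 = -7/11520
(3j)²=2/143 [(5 5 4; 0 0 0)], sign=-1
Σ_t [0,4]: t=0:+1/414720 t=1:−1/4320 t=2:+1/768 t=3:−1/1296 t=4:+1/27648 = 7/20736
(3j)²=8/1287 [(5 5 4; 1 -1 0)], sign=+1
⇒ 4πI² = 16/169
I = (-1)√(16/169/(4π)) = -0.08679840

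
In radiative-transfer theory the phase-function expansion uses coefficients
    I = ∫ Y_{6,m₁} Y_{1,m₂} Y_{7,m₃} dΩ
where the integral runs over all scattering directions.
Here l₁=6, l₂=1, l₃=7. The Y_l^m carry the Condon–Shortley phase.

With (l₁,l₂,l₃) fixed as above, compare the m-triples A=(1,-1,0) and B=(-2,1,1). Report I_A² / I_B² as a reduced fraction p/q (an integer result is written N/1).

7/5

Shared (l₁,l₂,l₃)=(6,1,7): N and (l;000)² cancel in I_A²/I_B².
A: Δ = 0!·12!·2!/15! = 1/1365; Racah Σ t=0..0: t=0:+1/1209600 = 1/1209600; ⇒ 3j(6 1 7; 1 -1 0)² = 1/65, sgn -1
B: Δ = 0!·12!·2!/15! = 1/1365; Racah Σ t=0..0: t=0:+1/1935360 = 1/1935360; ⇒ 3j(6 1 7; -2 1 1)² = 1/91, sgn +1
I_A²/I_B² = (1/65)/(1/91) = 7/5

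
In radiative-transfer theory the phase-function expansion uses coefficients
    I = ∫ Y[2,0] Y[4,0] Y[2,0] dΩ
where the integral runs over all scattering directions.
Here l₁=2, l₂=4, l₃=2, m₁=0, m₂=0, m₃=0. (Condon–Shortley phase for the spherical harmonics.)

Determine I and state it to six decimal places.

Rules hold: Σm=0, L=8 even, 2≤2≤6.
N = 5·9·5 = 225
Δ = 4!·0!·4!/9! = 1/630
Racah Σ t=2..2: t=2:+1/16 = 1/16
⇒ 3j(2 4 2; 0 0 0)² = 2/35, sgn +1
(m-triple is (0,0,0) — same symbol as above.)
4πI² = N·(3j₀)²·(3jₘ)² = 36/49
I = +1·√(0.734694/4π) = 0.24179554

0.241796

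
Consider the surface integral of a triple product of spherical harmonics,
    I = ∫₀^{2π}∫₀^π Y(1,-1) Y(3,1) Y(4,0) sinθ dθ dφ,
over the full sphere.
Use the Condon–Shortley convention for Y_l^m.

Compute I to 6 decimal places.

0.150786

Rules hold: Σm=0, L=8 even, 2≤4≤4.
N = 3·7·9 = 189
Δ = 0!·2!·6!/9! = 1/252
Racah Σ t=0..0: t=0:+1/36 = 1/36
⇒ 3j(1 3 4; 0 0 0)² = 4/63, sgn +1
Racah Σ t=0..0: t=0:+1/96 = 1/96
⇒ 3j(1 3 4; -1 1 0)² = 1/42, sgn +1
4πI² = N·(3j₀)²·(3jₘ)² = 2/7
I = +1·√(0.285714/4π) = 0.15078601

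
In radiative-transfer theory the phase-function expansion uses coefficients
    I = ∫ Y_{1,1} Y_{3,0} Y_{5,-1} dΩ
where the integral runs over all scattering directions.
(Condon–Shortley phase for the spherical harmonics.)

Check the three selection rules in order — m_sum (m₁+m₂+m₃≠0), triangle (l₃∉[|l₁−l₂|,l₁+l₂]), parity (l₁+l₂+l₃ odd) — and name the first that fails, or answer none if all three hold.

triangle

m₁+m₂+m₃ = 1 + 0 − 1 = 0  ✓
triangle: |1−3|=2 ≤ l₃=5 ≤ 1+3=4  ✗
parity: l₁+l₂+l₃ = 9 is odd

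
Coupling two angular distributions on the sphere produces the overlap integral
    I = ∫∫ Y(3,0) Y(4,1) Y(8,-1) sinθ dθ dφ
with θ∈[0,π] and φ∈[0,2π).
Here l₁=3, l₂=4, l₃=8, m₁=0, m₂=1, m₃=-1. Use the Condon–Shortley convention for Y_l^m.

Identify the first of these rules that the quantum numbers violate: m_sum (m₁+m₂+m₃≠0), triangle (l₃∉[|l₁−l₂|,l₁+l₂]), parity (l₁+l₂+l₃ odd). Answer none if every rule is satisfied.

m₁+m₂+m₃ = 0 + 1 − 1 = 0  ✓
triangle: |3−4|=1 ≤ l₃=8 ≤ 3+4=7  ✗
parity: l₁+l₂+l₃ = 15 is odd

triangle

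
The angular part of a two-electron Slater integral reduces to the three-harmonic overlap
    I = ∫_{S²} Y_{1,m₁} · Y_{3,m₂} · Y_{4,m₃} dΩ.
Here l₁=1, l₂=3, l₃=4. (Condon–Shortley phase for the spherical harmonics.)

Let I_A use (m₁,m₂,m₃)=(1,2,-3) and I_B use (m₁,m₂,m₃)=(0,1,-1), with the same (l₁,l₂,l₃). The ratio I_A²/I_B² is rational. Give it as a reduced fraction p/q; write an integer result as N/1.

7/5

Shared (l₁,l₂,l₃)=(1,3,4): N and (l;000)² cancel in I_A²/I_B².
A: Δ = 0!·2!·6!/9! = 1/252; Racah Σ t=0..0: t=0:+1/240 = 1/240; ⇒ 3j(1 3 4; 1 2 -3)² = 1/12, sgn -1
B: Δ = 0!·2!·6!/9! = 1/252; Racah Σ t=0..0: t=0:+1/48 = 1/48; ⇒ 3j(1 3 4; 0 1 -1)² = 5/84, sgn -1
I_A²/I_B² = (1/12)/(5/84) = 7/5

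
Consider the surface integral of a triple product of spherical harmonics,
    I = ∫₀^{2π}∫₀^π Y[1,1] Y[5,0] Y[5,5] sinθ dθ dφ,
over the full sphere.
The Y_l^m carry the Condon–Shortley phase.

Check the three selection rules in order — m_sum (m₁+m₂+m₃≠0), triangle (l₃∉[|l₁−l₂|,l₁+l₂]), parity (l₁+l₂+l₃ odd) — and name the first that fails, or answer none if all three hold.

azimuthal sum: 1 + 0 + 5 = 6  ✗
4 ≤ 5 ≤ 6 (triangle on l)
L = 1 + 5 + 5 = 11 (odd)

m_sum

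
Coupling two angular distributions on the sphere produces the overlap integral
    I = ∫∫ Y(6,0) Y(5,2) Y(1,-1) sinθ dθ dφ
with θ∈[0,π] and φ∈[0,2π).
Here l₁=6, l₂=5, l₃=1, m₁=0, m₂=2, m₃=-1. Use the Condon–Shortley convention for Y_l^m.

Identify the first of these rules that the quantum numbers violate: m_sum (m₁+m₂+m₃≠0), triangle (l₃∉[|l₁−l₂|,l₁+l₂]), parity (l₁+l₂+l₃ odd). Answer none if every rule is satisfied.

m_sum

Σmᵢ = 1  ✗
l₃∈[|l₁−l₂|,l₁+l₂]=[1,11], have l₃=1
Σlᵢ = 12 ⇒ even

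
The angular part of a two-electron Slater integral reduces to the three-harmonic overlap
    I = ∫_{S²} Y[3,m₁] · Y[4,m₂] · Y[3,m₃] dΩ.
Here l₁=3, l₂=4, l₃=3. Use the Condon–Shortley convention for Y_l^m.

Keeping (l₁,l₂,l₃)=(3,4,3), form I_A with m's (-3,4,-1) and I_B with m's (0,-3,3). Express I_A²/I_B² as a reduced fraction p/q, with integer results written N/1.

2/3

Same 3,4,3: normalisation and zero-m 3j drop out of the ratio.
A: Δ: 4! 2! 4! / 11! → 1/34650; sum: t=4:+1/1152 = 1/1152; 3j²(3 4 3; -3 4 -1) = Δ·Π!·Σ² = 1/33  (sign +1)
B: Δ: 4! 2! 4! / 11! → 1/34650; sum: t=1:−1/288 = -1/288; 3j²(3 4 3; 0 -3 3) = Δ·Π!·Σ² = 1/22  (sign -1)
I_A²/I_B² = (1/33)/(1/22) = 2/3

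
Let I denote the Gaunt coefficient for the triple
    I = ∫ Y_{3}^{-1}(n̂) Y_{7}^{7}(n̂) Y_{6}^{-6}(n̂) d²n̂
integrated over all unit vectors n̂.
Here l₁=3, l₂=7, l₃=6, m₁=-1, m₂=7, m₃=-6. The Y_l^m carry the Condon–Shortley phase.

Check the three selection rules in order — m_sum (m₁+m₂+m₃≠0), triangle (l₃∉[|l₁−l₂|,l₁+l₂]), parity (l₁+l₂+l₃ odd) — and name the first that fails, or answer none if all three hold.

none

azimuthal sum: -1 + 7 − 6 = 0  ✓
4 ≤ 6 ≤ 10 (triangle on l)  ✓
L = 3 + 7 + 6 = 16 (even)  ✓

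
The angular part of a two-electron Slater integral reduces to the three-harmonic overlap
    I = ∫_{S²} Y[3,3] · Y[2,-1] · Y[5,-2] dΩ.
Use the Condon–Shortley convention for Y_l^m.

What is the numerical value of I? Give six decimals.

0.063396

Checks pass: Σm=0; 10 even; l₃=5∈[1,5].
(2·3+1)(2·2+1)(2·5+1) = 385
Δ: 0! 6! 4! / 11! → 1/2310
sum: t=0:+1/144 = 1/144
3j²(3 2 5; 0 0 0) = Δ·Π!·Σ² = 10/231  (sign -1)
sum: t=0:+1/4320 = 1/4320
3j²(3 2 5; 3 -1 -2) = Δ·Π!·Σ² = 1/330  (sign -1)
combine: 4πI² = 385·10/231·1/330 = 5/99
take √, sign +1: I = 0.06339609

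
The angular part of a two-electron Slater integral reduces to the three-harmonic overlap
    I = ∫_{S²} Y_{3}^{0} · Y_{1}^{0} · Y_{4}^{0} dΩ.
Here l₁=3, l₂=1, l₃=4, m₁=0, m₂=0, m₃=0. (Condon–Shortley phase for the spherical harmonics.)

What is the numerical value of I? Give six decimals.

Rules hold: Σm=0, L=8 even, 2≤4≤4.
N = 7·3·9 = 189
Δ = 0!·6!·2!/9! = 1/252
Racah Σ t=0..0: t=0:+1/36 = 1/36
⇒ 3j(3 1 4; 0 0 0)² = 4/63, sgn +1
(m-triple is (0,0,0) — same symbol as above.)
4πI² = N·(3j₀)²·(3jₘ)² = 16/21
I = +1·√(0.761905/4π) = 0.24623252

0.246233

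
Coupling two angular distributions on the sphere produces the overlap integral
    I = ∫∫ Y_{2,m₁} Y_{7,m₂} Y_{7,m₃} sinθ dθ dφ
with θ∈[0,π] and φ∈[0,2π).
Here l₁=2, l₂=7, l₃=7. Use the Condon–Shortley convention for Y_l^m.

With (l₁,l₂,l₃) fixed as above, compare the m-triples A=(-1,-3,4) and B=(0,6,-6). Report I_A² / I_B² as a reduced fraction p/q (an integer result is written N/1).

1617/1352

l's match ⇒ only the (l;m) 3-j factors differ between A and B.
A: triangle coeff Δ(2,7,7) = 1/185640; Σ_t [1,2]: t=1:−1/4354560 t=2:+1/14515200 = -1/6220800; (3j)²=77/4420 [(2 7 7; -1 -3 4)], sign=+1
B: triangle coeff Δ(2,7,7) = 1/185640; Σ_t [1,2]: t=1:−1/479001600 t=2:+1/159667200 = 1/239500800; (3j)²=26/1785 [(2 7 7; 0 6 -6)], sign=-1
I_A²/I_B² = (77/4420)/(26/1785) = 1617/1352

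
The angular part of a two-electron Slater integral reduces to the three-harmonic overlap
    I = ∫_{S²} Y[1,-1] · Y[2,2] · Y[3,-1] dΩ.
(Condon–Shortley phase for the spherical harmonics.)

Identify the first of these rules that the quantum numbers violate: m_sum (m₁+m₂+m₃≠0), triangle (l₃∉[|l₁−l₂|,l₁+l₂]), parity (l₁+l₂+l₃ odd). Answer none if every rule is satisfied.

none

m₁+m₂+m₃ = -1 + 2 − 1 = 0  ✓
triangle: |1−2|=1 ≤ l₃=3 ≤ 1+2=3  ✓
parity: l₁+l₂+l₃ = 6 is even  ✓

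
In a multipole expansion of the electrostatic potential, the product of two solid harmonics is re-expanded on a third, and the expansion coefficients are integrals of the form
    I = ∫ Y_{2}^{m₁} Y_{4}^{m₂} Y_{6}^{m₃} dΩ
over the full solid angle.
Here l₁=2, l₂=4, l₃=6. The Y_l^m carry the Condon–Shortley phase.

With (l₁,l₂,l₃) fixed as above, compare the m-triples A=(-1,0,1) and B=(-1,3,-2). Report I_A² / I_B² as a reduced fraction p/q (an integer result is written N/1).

175/32

Same 2,4,6: normalisation and zero-m 3j drop out of the ratio.
A: Δ: 0! 4! 8! / 13! → 1/6435; sum: t=0:+1/3456 = 1/3456; 3j²(2 4 6; -1 0 1) = Δ·Π!·Σ² = 35/1287  (sign -1)
B: Δ: 0! 4! 8! / 13! → 1/6435; sum: t=0:+1/30240 = 1/30240; 3j²(2 4 6; -1 3 -2) = Δ·Π!·Σ² = 32/6435  (sign +1)
I_A²/I_B² = (35/1287)/(32/6435) = 175/32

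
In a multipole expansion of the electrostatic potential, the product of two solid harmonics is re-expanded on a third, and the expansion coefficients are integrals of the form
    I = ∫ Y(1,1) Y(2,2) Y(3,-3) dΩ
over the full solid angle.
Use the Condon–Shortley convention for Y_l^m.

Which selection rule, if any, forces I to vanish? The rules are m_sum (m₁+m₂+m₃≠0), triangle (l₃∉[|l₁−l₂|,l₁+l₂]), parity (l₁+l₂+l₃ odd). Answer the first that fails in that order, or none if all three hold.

azimuthal sum: 1 + 2 − 3 = 0  ✓
1 ≤ 3 ≤ 3 (triangle on l)  ✓
L = 1 + 2 + 3 = 6 (even)  ✓

none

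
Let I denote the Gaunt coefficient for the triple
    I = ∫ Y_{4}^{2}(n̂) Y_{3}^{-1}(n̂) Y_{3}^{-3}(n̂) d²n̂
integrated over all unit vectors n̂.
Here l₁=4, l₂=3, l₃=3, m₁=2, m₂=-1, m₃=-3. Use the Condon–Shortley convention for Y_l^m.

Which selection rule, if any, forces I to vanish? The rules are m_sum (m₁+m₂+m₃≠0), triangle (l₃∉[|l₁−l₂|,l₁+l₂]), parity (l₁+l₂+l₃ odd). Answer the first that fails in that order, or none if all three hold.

azimuthal sum: 2 − 1 − 3 = -2  ✗
1 ≤ 3 ≤ 7 (triangle on l)
L = 4 + 3 + 3 = 10 (even)

m_sum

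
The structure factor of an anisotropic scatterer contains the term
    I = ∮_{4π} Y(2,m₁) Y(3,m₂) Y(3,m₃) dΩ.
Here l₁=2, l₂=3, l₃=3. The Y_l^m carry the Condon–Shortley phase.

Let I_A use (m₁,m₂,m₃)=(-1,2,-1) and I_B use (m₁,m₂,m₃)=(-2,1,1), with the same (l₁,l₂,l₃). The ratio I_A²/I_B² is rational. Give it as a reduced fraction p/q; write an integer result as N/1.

l's match ⇒ only the (l;m) 3-j factors differ between A and B.
A: triangle coeff Δ(2,3,3) = 1/3780; Σ_t [1,2]: t=1:−1/48 t=2:+1/12 = 1/16; (3j)²=1/28 [(2 3 3; -1 2 -1)], sign=+1
B: triangle coeff Δ(2,3,3) = 1/3780; Σ_t [2,2]: t=2:+1/16 = 1/16; (3j)²=2/35 [(2 3 3; -2 1 1)], sign=+1
I_A²/I_B² = (1/28)/(2/35) = 5/8

5/8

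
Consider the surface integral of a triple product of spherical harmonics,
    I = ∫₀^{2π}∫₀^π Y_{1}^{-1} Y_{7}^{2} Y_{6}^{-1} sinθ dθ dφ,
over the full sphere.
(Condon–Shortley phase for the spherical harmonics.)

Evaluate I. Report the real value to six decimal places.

0.209937

m-sum 0 ✓  L=14 even ✓  6≤6≤8 ✓
Π(2lᵢ+1) = 3×15×13 = 585
triangle coeff Δ(1,7,6) = 1/1365
Σ_t [1,1]: t=1:−1/518400 = -1/518400
(3j)²=7/195 [(1 7 6; 0 0 0)], sign=-1
Σ_t [2,2]: t=2:+1/1209600 = 1/1209600
(3j)²=12/455 [(1 7 6; -1 2 -1)], sign=-1
⇒ 4πI² = 36/65
I = (+1)√(36/65/(4π)) = 0.20993732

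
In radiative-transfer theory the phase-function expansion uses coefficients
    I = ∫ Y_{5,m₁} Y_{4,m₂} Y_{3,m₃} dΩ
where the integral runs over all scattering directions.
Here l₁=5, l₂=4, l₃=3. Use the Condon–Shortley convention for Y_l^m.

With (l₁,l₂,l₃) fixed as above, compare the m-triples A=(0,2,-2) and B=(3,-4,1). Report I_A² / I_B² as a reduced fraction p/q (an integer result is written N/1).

Shared (l₁,l₂,l₃)=(5,4,3): N and (l;000)² cancel in I_A²/I_B².
A: Δ = 6!·4!·2!/13! = 1/180180; Racah Σ t=4..5: t=4:+1/576 t=5:−1/2880 = 1/720; ⇒ 3j(5 4 3; 0 2 -2)² = 80/3003, sgn -1
B: Δ = 6!·4!·2!/13! = 1/180180; Racah Σ t=0..0: t=0:+1/5760 = 1/5760; ⇒ 3j(5 4 3; 3 -4 1)² = 56/2145, sgn +1
I_A²/I_B² = (80/3003)/(56/2145) = 50/49

50/49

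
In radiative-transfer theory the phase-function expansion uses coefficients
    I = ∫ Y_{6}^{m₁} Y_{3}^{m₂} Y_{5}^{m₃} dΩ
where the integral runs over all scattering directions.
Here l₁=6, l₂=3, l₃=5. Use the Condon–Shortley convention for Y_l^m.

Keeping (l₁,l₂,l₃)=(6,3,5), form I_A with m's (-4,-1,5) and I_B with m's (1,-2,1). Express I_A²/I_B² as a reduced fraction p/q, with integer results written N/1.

Shared (l₁,l₂,l₃)=(6,3,5): N and (l;000)² cancel in I_A²/I_B².
A: Δ = 4!·8!·2!/15! = 1/675675; Racah Σ t=2..2: t=2:+1/322560 = 1/322560; ⇒ 3j(6 3 5; -4 -1 5)² = 18/1001, sgn +1
B: Δ = 4!·8!·2!/15! = 1/675675; Racah Σ t=0..1: t=0:+1/17280 t=1:−1/6912 = -1/11520; ⇒ 3j(6 3 5; 1 -2 1)² = 2/143, sgn -1
I_A²/I_B² = (18/1001)/(2/143) = 9/7

9/7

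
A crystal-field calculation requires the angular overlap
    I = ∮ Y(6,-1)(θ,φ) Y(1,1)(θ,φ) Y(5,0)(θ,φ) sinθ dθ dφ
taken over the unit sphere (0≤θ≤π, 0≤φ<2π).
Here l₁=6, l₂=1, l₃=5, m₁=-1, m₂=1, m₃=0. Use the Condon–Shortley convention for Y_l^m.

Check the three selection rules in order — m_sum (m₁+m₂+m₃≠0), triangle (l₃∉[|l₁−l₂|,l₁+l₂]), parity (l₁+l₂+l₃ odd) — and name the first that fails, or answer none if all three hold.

none

Σmᵢ = 0  ✓
l₃∈[|l₁−l₂|,l₁+l₂]=[5,7], have l₃=5  ✓
Σlᵢ = 12 ⇒ even  ✓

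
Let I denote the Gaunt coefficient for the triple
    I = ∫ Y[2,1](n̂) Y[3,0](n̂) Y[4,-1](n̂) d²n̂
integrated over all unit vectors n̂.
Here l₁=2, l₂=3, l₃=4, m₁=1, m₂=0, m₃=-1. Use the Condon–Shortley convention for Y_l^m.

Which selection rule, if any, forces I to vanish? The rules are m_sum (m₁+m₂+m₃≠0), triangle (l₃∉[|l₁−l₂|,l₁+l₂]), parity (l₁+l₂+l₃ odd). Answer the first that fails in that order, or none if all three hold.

Σmᵢ = 0  ✓
l₃∈[|l₁−l₂|,l₁+l₂]=[1,5], have l₃=4  ✓
Σlᵢ = 9 ⇒ odd  ✗

parity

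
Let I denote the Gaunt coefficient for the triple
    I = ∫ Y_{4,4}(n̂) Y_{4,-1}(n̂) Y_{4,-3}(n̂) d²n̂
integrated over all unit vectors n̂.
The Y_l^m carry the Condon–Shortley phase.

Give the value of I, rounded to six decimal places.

m-sum 0 ✓  L=12 even ✓  0≤4≤8 ✓
Π(2lᵢ+1) = 9×9×9 = 729
triangle coeff Δ(4,4,4) = 1/450450
Σ_t [0,4]: t=0:+1/13824 t=1:−1/216 t=2:+1/64 t=3:−1/216 t=4:+1/13824 = 5/768
(3j)²=18/1001 [(4 4 4; 0 0 0)], sign=+1
Σ_t [0,0]: t=0:+1/3456 = 1/3456
(3j)²=35/1287 [(4 4 4; 4 -1 -3)], sign=-1
⇒ 4πI² = 7290/20449
I = (-1)√(7290/20449/(4π)) = -0.16843130

-0.168431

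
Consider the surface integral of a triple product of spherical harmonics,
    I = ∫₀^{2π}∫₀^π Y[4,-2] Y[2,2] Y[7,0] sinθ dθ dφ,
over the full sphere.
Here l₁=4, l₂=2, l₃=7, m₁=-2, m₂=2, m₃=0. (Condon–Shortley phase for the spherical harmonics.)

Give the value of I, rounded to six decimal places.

0.000000

triangle: need 2≤l₃≤6, have 7; I=0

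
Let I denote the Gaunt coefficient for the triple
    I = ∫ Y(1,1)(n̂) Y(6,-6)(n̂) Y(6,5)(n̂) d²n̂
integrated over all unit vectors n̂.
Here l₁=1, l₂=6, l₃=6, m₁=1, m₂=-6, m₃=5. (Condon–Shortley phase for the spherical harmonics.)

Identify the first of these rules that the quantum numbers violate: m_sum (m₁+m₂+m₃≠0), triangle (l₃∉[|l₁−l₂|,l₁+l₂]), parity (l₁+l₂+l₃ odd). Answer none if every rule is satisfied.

parity

Σmᵢ = 0  ✓
l₃∈[|l₁−l₂|,l₁+l₂]=[5,7], have l₃=6  ✓
Σlᵢ = 13 ⇒ odd  ✗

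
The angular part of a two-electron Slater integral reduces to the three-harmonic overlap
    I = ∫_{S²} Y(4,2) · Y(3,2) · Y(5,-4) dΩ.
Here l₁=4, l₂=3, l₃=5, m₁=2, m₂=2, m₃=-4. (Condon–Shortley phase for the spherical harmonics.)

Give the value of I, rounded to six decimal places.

0.143343

Rules hold: Σm=0, L=12 even, 1≤5≤7.
N = 9·7·11 = 693
Δ = 2!·6!·4!/13! = 1/180180
Racah Σ t=0..2: t=0:+1/576 t=1:−1/144 t=2:+1/576 = -1/288
⇒ 3j(4 3 5; 0 0 0)² = 20/1001, sgn +1
Racah Σ t=1..2: t=1:−1/2880 t=2:+1/8640 = -1/4320
⇒ 3j(4 3 5; 2 2 -4)² = 8/429, sgn +1
4πI² = N·(3j₀)²·(3jₘ)² = 480/1859
I = +1·√(0.258203/4π) = 0.14334284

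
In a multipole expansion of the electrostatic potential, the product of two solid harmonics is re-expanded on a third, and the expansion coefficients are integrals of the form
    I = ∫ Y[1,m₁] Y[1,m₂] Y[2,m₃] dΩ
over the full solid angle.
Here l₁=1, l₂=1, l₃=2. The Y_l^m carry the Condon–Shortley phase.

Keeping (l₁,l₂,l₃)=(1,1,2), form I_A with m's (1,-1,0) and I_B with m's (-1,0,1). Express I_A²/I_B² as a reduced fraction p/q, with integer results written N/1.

l's match ⇒ only the (l;m) 3-j factors differ between A and B.
A: triangle coeff Δ(1,1,2) = 1/30; Σ_t [0,0]: t=0:+1/4 = 1/4; (3j)²=1/30 [(1 1 2; 1 -1 0)], sign=+1
B: triangle coeff Δ(1,1,2) = 1/30; Σ_t [0,0]: t=0:+1/2 = 1/2; (3j)²=1/10 [(1 1 2; -1 0 1)], sign=-1
I_A²/I_B² = (1/30)/(1/10) = 1/3

1/3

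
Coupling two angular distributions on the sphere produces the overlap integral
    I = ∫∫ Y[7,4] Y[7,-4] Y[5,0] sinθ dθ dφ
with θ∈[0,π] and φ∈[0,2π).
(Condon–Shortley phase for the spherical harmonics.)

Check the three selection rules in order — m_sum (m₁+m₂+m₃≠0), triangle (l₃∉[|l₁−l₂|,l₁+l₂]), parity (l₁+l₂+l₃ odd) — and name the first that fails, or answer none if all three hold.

parity

m₁+m₂+m₃ = 4 − 4 + 0 = 0  ✓
triangle: |7−7|=0 ≤ l₃=5 ≤ 7+7=14  ✓
parity: l₁+l₂+l₃ = 19 is odd  ✗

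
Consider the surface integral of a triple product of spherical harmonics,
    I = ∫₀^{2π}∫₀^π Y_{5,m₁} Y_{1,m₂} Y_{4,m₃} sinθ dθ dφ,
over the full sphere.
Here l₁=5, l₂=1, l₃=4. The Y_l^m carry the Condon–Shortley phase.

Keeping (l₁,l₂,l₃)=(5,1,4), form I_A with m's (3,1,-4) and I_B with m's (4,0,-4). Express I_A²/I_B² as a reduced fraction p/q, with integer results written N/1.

Same 5,1,4: normalisation and zero-m 3j drop out of the ratio.
A: Δ: 2! 8! 0! / 11! → 1/495; sum: t=2:+1/80640 = 1/80640; 3j²(5 1 4; 3 1 -4) = Δ·Π!·Σ² = 1/495  (sign +1)
B: Δ: 2! 8! 0! / 11! → 1/495; sum: t=1:−1/40320 = -1/40320; 3j²(5 1 4; 4 0 -4) = Δ·Π!·Σ² = 1/55  (sign -1)
I_A²/I_B² = (1/495)/(1/55) = 1/9

1/9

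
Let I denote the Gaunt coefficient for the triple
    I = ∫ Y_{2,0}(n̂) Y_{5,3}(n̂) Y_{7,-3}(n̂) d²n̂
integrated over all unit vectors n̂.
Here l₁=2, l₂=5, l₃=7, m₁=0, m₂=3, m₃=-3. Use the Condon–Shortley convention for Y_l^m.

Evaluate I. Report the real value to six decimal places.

Rules hold: Σm=0, L=14 even, 3≤7≤7.
N = 5·11·15 = 825
Δ = 0!·4!·10!/15! = 1/15015
Racah Σ t=0..0: t=0:+1/57600 = 1/57600
⇒ 3j(2 5 7; 0 0 0)² = 21/715, sgn -1
Racah Σ t=0..0: t=0:+1/322560 = 1/322560
⇒ 3j(2 5 7; 0 3 -3)² = 18/1001, sgn +1
4πI² = N·(3j₀)²·(3jₘ)² = 810/1859
I = -1·√(0.435718/4π) = -0.18620781

-0.186208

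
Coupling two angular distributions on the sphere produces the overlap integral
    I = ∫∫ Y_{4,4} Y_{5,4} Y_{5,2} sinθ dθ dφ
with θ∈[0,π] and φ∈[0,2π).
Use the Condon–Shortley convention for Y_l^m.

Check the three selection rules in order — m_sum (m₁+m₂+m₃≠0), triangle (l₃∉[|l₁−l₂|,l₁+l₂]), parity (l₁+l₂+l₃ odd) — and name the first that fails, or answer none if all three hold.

m₁+m₂+m₃ = 4 + 4 + 2 = 10  ✗
triangle: |4−5|=1 ≤ l₃=5 ≤ 4+5=9
parity: l₁+l₂+l₃ = 14 is even

m_sum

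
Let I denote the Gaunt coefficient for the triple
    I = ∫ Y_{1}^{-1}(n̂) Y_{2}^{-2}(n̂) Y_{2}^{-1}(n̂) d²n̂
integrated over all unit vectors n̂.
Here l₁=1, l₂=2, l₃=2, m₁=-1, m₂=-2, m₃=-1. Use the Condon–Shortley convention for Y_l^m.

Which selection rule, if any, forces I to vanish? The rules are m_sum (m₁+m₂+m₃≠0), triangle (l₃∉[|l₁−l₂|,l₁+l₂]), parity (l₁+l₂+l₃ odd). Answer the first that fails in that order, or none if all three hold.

m₁+m₂+m₃ = -1 − 2 − 1 = -4  ✗
triangle: |1−2|=1 ≤ l₃=2 ≤ 1+2=3
parity: l₁+l₂+l₃ = 5 is odd

m_sum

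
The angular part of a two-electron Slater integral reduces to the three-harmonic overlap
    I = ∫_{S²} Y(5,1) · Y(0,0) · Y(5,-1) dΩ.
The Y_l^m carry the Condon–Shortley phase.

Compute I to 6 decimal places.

-0.282095

Checks pass: Σm=0; 10 even; l₃=5∈[5,5].
(2·5+1)(2·0+1)(2·5+1) = 121
Δ: 0! 10! 0! / 11! → 1/11
sum: t=0:+1/14400 = 1/14400
3j²(5 0 5; 0 0 0) = Δ·Π!·Σ² = 1/11  (sign -1)
sum: t=0:+1/17280 = 1/17280
3j²(5 0 5; 1 0 -1) = Δ·Π!·Σ² = 1/11  (sign +1)
combine: 4πI² = 121·1/11·1/11 = 1/1
take √, sign -1: I = -0.28209479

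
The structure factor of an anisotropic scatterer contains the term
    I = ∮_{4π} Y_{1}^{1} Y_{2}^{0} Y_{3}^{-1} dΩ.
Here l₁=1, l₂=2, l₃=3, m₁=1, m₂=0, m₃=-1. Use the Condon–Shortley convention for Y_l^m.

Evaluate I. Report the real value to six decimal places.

-0.202301

m-sum 0 ✓  L=6 even ✓  1≤3≤3 ✓
Π(2lᵢ+1) = 3×5×7 = 105
triangle coeff Δ(1,2,3) = 1/105
Σ_t [0,0]: t=0:+1/4 = 1/4
(3j)²=3/35 [(1 2 3; 0 0 0)], sign=-1
Σ_t [0,0]: t=0:+1/8 = 1/8
(3j)²=2/35 [(1 2 3; 1 0 -1)], sign=+1
⇒ 4πI² = 18/35
I = (-1)√(18/35/(4π)) = -0.20230066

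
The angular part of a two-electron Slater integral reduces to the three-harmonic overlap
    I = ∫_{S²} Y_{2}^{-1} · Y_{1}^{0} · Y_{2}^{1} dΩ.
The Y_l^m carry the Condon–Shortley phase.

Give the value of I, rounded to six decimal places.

Σlᵢ=5 odd — θ-integrand is odd under cosθ→−cosθ; I=0

0.000000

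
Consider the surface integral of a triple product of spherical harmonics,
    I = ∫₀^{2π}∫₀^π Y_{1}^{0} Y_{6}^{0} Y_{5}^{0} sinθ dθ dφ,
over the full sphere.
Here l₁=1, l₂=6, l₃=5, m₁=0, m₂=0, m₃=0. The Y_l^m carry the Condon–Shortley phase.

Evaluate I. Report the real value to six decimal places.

m-sum 0 ✓  L=12 even ✓  5≤5≤7 ✓
Π(2lᵢ+1) = 3×13×11 = 429
triangle coeff Δ(1,6,5) = 1/858
Σ_t [1,1]: t=1:−1/14400 = -1/14400
(3j)²=6/143 [(1 6 5; 0 0 0)], sign=+1
(m-triple is (0,0,0) — same symbol as above.)
⇒ 4πI² = 108/143
I = (+1)√(108/143/(4π)) = 0.24515397

0.245154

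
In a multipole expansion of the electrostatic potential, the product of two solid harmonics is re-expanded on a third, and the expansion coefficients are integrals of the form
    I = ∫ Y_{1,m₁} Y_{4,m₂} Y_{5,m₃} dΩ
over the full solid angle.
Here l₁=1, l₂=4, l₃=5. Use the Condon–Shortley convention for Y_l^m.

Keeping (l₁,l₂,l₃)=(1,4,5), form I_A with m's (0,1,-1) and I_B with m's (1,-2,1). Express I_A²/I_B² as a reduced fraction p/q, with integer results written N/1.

l's match ⇒ only the (l;m) 3-j factors differ between A and B.
A: triangle coeff Δ(1,4,5) = 1/495; Σ_t [0,0]: t=0:+1/720 = 1/720; (3j)²=8/165 [(1 4 5; 0 1 -1)], sign=+1
B: triangle coeff Δ(1,4,5) = 1/495; Σ_t [0,0]: t=0:+1/2880 = 1/2880; (3j)²=2/165 [(1 4 5; 1 -2 1)], sign=+1
I_A²/I_B² = (8/165)/(2/165) = 4/1

4/1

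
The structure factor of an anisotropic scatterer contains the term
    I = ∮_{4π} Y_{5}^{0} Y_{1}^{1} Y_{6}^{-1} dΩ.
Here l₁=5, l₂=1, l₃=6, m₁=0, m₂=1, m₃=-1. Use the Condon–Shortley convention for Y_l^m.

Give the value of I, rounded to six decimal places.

Checks pass: Σm=0; 12 even; l₃=6∈[4,6].
(2·5+1)(2·1+1)(2·6+1) = 429
Δ: 0! 10! 2! / 13! → 1/858
sum: t=0:+1/14400 = 1/14400
3j²(5 1 6; 0 0 0) = Δ·Π!·Σ² = 6/143  (sign +1)
sum: t=0:+1/28800 = 1/28800
3j²(5 1 6; 0 1 -1) = Δ·Π!·Σ² = 7/286  (sign -1)
combine: 4πI² = 429·6/143·7/286 = 63/143
take √, sign -1: I = -0.18723944

-0.187239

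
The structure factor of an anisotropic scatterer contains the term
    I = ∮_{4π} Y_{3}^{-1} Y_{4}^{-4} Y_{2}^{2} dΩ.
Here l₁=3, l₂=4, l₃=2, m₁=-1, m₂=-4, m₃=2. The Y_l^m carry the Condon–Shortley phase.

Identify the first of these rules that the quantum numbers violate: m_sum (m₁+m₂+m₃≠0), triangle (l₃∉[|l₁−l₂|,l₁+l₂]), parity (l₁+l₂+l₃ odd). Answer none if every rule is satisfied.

m_sum

Σmᵢ = -3  ✗
l₃∈[|l₁−l₂|,l₁+l₂]=[1,7], have l₃=2
Σlᵢ = 9 ⇒ odd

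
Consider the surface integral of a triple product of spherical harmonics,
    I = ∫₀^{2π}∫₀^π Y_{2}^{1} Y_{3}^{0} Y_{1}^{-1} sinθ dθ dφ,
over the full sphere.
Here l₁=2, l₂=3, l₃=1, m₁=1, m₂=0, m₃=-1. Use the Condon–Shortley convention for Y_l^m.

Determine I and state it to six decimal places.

Checks pass: Σm=0; 6 even; l₃=1∈[1,5].
(2·2+1)(2·3+1)(2·1+1) = 105
Δ: 4! 0! 2! / 7! → 1/105
sum: t=2:+1/4 = 1/4
3j²(2 3 1; 0 0 0) = Δ·Π!·Σ² = 3/35  (sign -1)
sum: t=1:−1/12 = -1/12
3j²(2 3 1; 1 0 -1) = Δ·Π!·Σ² = 1/35  (sign -1)
combine: 4πI² = 105·3/35·1/35 = 9/35
take √, sign +1: I = 0.14304817

0.143048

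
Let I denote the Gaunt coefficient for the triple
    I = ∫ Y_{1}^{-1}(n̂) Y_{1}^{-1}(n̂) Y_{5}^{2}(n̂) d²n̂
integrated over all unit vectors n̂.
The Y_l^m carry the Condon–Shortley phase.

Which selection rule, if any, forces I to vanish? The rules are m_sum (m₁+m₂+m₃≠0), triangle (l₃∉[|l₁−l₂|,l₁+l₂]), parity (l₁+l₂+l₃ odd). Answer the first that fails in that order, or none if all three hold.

triangle

m₁+m₂+m₃ = -1 − 1 + 2 = 0  ✓
triangle: |1−1|=0 ≤ l₃=5 ≤ 1+1=2  ✗
parity: l₁+l₂+l₃ = 7 is odd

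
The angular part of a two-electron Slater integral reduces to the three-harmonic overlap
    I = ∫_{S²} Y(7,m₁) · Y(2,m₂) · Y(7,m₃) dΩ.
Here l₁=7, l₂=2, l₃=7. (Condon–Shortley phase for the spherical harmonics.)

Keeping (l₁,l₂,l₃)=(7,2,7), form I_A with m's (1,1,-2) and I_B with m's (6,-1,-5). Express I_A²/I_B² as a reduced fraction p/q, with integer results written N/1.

Same 7,2,7: normalisation and zero-m 3j drop out of the ratio.
A: Δ: 2! 12! 2! / 17! → 1/185640; sum: t=1:−1/1209600 t=2:+1/1935360 = -1/3225600; 3j²(7 2 7; 1 1 -2) = Δ·Π!·Σ² = 243/61880  (sign +1)
B: Δ: 2! 12! 2! / 17! → 1/185640; sum: t=0:+1/79833600 t=1:−1/958003200 = 1/87091200; 3j²(7 2 7; 6 -1 -5) = Δ·Π!·Σ² = 121/4760  (sign +1)
I_A²/I_B² = (243/61880)/(121/4760) = 243/1573

243/1573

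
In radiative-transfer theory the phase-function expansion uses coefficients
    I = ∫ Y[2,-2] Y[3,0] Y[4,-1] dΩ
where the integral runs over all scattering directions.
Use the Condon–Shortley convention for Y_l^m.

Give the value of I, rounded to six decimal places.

Σmᵢ = -3 ≠ 0, so the φ-integral vanishes; I = 0

0.000000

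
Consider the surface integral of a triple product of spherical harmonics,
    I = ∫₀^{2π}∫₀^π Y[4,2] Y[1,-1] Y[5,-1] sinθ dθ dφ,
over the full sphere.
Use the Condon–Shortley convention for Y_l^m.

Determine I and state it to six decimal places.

Checks pass: Σm=0; 10 even; l₃=5∈[3,5].
(2·4+1)(2·1+1)(2·5+1) = 297
Δ: 0! 8! 2! / 11! → 1/495
sum: t=0:+1/576 = 1/576
3j²(4 1 5; 0 0 0) = Δ·Π!·Σ² = 5/99  (sign -1)
sum: t=0:+1/2880 = 1/2880
3j²(4 1 5; 2 -1 -1) = Δ·Π!·Σ² = 2/165  (sign +1)
combine: 4πI² = 297·5/99·2/165 = 2/11
take √, sign -1: I = -0.12028562

-0.120286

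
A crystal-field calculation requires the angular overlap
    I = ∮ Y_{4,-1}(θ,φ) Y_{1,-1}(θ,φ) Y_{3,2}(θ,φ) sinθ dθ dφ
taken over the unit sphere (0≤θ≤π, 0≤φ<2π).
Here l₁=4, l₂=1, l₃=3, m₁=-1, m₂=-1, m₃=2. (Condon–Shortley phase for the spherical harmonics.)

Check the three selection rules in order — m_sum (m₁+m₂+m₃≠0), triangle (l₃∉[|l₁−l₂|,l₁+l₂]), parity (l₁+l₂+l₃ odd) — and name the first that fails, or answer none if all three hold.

azimuthal sum: -1 − 1 + 2 = 0  ✓
3 ≤ 3 ≤ 5 (triangle on l)  ✓
L = 4 + 1 + 3 = 8 (even)  ✓

none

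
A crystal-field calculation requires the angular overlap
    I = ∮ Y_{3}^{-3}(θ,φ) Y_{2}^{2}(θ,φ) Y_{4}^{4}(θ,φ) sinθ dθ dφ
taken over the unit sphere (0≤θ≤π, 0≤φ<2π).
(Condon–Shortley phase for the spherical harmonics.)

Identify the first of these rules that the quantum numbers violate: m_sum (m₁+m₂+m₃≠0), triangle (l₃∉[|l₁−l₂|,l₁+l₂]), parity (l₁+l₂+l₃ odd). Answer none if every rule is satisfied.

m_sum

m₁+m₂+m₃ = -3 + 2 + 4 = 3  ✗
triangle: |3−2|=1 ≤ l₃=4 ≤ 3+2=5
parity: l₁+l₂+l₃ = 9 is odd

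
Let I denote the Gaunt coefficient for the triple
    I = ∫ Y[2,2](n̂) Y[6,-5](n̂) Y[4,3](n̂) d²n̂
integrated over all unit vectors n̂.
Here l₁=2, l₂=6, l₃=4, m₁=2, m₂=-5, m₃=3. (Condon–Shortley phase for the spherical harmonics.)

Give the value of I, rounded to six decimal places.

-0.288917

m-sum 0 ✓  L=12 even ✓  4≤4≤8 ✓
Π(2lᵢ+1) = 5×13×9 = 585
triangle coeff Δ(2,6,4) = 1/6435
Σ_t [2,2]: t=2:+1/2304 = 1/2304
(3j)²=5/143 [(2 6 4; 0 0 0)], sign=+1
Σ_t [0,0]: t=0:+1/120960 = 1/120960
(3j)²=2/39 [(2 6 4; 2 -5 3)], sign=-1
⇒ 4πI² = 150/143
I = (-1)√(150/143/(4π)) = -0.28891672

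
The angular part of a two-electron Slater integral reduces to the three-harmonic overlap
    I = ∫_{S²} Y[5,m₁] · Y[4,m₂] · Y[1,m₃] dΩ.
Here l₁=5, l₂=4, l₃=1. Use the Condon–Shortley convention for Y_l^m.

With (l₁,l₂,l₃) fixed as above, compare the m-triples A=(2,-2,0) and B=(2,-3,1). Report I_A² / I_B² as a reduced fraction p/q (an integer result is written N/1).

7/1

l's match ⇒ only the (l;m) 3-j factors differ between A and B.
A: triangle coeff Δ(5,4,1) = 1/495; Σ_t [2,2]: t=2:+1/1440 = 1/1440; (3j)²=7/165 [(5 4 1; 2 -2 0)], sign=-1
B: triangle coeff Δ(5,4,1) = 1/495; Σ_t [1,1]: t=1:−1/10080 = -1/10080; (3j)²=1/165 [(5 4 1; 2 -3 1)], sign=-1
I_A²/I_B² = (7/165)/(1/165) = 7/1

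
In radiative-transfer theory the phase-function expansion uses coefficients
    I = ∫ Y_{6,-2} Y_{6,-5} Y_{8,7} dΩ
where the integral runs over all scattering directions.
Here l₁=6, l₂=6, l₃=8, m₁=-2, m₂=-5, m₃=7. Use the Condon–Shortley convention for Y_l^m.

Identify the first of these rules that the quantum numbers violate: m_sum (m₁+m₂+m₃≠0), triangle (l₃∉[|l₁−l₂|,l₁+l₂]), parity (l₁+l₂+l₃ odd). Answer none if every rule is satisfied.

Σmᵢ = 0  ✓
l₃∈[|l₁−l₂|,l₁+l₂]=[0,12], have l₃=8  ✓
Σlᵢ = 20 ⇒ even  ✓

none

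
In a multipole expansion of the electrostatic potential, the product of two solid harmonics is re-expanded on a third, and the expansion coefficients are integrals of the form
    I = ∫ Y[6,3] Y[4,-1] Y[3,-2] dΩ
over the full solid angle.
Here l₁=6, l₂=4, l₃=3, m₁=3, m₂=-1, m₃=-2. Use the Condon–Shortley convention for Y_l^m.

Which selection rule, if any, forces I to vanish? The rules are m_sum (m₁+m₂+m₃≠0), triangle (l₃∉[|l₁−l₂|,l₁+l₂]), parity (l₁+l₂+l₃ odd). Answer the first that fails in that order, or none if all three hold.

Σmᵢ = 0  ✓
l₃∈[|l₁−l₂|,l₁+l₂]=[2,10], have l₃=3  ✓
Σlᵢ = 13 ⇒ odd  ✗

parity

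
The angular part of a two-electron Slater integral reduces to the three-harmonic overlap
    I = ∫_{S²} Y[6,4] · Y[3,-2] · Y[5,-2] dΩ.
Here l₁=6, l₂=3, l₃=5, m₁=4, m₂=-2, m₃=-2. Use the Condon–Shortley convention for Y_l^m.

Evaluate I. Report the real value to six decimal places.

0.088266

Checks pass: Σm=0; 14 even; l₃=5∈[3,9].
(2·6+1)(2·3+1)(2·5+1) = 1001
Δ: 4! 8! 2! / 15! → 1/675675
sum: t=1:−1/8640 t=2:+1/2304 t=3:−1/8640 = 7/34560
3j²(6 3 5; 0 0 0) = Δ·Π!·Σ² = 7/429  (sign -1)
sum: t=0:+1/34560 t=1:−1/60480 = 1/80640
3j²(6 3 5; 4 -2 -2) = Δ·Π!·Σ² = 6/1001  (sign -1)
combine: 4πI² = 1001·7/429·6/1001 = 14/143
take √, sign +1: I = 0.08826552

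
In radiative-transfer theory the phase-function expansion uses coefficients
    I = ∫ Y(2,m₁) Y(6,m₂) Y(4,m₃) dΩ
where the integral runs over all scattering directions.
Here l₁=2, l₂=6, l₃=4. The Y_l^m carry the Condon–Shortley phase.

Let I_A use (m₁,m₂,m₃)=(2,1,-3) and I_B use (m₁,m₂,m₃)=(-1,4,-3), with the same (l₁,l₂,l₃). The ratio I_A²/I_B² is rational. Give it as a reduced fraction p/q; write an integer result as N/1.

l's match ⇒ only the (l;m) 3-j factors differ between A and B.
A: triangle coeff Δ(2,6,4) = 1/6435; Σ_t [0,0]: t=0:+1/120960 = 1/120960; (3j)²=1/1287 [(2 6 4; 2 1 -3)], sign=-1
B: triangle coeff Δ(2,6,4) = 1/6435; Σ_t [3,3]: t=3:−1/30240 = -1/30240; (3j)²=16/429 [(2 6 4; -1 4 -3)], sign=+1
I_A²/I_B² = (1/1287)/(16/429) = 1/48

1/48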